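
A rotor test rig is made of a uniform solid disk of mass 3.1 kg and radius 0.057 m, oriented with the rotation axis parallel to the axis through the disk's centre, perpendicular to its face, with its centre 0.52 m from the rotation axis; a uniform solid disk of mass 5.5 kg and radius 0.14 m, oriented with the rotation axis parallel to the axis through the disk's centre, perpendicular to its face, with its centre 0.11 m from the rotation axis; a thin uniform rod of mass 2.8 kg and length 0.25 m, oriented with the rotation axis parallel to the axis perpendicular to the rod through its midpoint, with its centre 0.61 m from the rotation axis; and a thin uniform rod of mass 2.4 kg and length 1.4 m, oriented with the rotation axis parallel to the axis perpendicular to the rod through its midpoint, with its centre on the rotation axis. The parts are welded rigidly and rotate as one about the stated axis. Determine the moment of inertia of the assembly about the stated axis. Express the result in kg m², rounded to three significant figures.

2.41

Solid disk: I_cm = (1/2)MR² = (1/2)(3.1)(0.057)² = 0.0050359 kg m²; centre at d = 0.52 m, so the parallel axis theorem gives I = 0.0050359 + (3.1)(0.52)² = 0.84328 kg m².
Solid disk: I_cm = (1/2)MR² = (1/2)(5.5)(0.14)² = 0.0539 kg m²; centre at d = 0.11 m, so the parallel axis theorem gives I = 0.0539 + (5.5)(0.11)² = 0.12045 kg m².
Thin rod: I_cm = (1/12)ML² = (1/12)(2.8)(0.25)² = 0.014583 kg m²; centre at d = 0.61 m, so the parallel axis theorem gives I = 0.014583 + (2.8)(0.61)² = 1.0565 kg m².
Thin rod: I_cm = (1/12)ML² = (1/12)(2.4)(1.4)² = 0.392 kg m²; axis through the centre, so I = 0.392 kg m².
Total I = 0.84328 + 0.12045 + 1.0565 + 0.392 = 2.4122 kg m².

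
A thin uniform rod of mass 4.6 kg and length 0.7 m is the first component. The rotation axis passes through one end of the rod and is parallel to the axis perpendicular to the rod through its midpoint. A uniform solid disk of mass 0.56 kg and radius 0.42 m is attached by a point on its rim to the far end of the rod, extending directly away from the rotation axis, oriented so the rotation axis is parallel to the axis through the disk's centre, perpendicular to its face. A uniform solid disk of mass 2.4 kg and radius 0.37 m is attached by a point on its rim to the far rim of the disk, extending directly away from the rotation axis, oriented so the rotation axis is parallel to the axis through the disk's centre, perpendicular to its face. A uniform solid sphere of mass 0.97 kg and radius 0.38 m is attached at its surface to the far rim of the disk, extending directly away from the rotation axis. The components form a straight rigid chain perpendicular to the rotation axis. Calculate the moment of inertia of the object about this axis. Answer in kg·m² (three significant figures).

17.3

Thin rod: I_cm = (1/12)ML² = (1/12)(4.6)(0.7)² = 0.18783 kg·m²; centre at d = 0.35 m, so the parallel axis theorem gives I = 0.18783 + (4.6)(0.35)² = 0.75133 kg·m².
Solid disk: I_cm = (1/2)MR² = (1/2)(0.56)(0.42)² = 0.049392 kg·m²; centre at d = 0.35 + 0.35 + 0.42 = 1.12 m, so the parallel axis theorem gives I = 0.049392 + (0.56)(1.12)² = 0.75186 kg·m².
Solid disk: I_cm = (1/2)MR² = (1/2)(2.4)(0.37)² = 0.16428 kg·m²; centre at d = 0.35 + 0.35 + 0.42 + 0.42 + 0.37 = 1.91 m, so the parallel axis theorem gives I = 0.16428 + (2.4)(1.91)² = 8.9197 kg·m².
Solid sphere: I_cm = (2/5)MR² = (2/5)(0.97)(0.38)² = 0.056027 kg·m²; centre at d = 0.35 + 0.35 + 0.42 + 0.42 + 0.37 + 0.37 + 0.38 = 2.66 m, so the parallel axis theorem gives I = 0.056027 + (0.97)(2.66)² = 6.9194 kg·m².
Total I = 0.75133 + 0.75186 + 8.9197 + 6.9194 = 17.342 kg·m².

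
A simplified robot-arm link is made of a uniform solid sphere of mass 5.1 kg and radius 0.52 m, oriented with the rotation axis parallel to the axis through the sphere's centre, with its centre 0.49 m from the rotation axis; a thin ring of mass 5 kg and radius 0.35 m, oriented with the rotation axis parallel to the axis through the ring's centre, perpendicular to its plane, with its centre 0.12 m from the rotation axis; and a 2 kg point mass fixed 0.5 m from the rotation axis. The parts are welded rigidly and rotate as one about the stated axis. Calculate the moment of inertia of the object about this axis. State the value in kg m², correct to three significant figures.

Solid sphere: I_cm = (2/5)MR² = (2/5)(5.1)(0.52)² = 0.55162 kg m²; centre at d = 0.49 m, so I = I_cm + Md² gives I = 0.55162 + (5.1)(0.49)² = 1.7761 kg m².
Thin ring: I_cm = MR² = (5)(0.35)² = 0.6125 kg m²; centre at d = 0.12 m, so I = I_cm + Md² gives I = 0.6125 + (5)(0.12)² = 0.6845 kg m².
Point mass: I_cm = 0; centre at d = 0.5 m, so I = I_cm + Md² gives I = 0 + (2)(0.5)² = 0.5 kg m².
Total I = 1.7761 + 0.6845 + 0.5 = 2.9606 kg m².

2.96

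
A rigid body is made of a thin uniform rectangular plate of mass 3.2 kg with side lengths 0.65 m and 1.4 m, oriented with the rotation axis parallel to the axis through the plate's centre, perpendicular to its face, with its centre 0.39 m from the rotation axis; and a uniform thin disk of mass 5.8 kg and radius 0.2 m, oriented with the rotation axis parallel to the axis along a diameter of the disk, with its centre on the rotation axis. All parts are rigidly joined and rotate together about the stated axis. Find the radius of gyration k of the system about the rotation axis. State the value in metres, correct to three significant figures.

0.362

Rectangular plate: I_cm = (1/12)M(a²+b²) = (1/12)(3.2)[(0.65)² + (1.4)²] = 0.63533 kg m^2; centre at d = 0.39 m, so the parallel axis theorem gives I = 0.63533 + (3.2)(0.39)² = 1.1221 kg m^2.
Thin disk: I_cm = (1/4)MR² = (1/4)(5.8)(0.2)² = 0.058 kg m^2; axis through the centre, so I = 0.058 kg m^2.
Total I = 1.1801 kg m^2; total mass M = 9 kg.
k = √(I/M) = √(1.1801/9) = 0.3621 m.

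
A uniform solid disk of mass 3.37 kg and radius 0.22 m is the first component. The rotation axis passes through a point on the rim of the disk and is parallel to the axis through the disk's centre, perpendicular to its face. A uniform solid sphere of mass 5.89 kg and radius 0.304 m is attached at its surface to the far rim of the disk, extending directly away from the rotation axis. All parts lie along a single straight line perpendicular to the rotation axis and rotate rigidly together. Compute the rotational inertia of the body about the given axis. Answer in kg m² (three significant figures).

Solid disk: I_cm = (1/2)MR² = (1/2)(3.37)(0.22)² = 0.081554 kg m²; centre at d = 0.22 m, so I = I_cm + Md² gives I = 0.081554 + (3.37)(0.22)² = 0.24466 kg m².
Solid sphere: I_cm = (2/5)MR² = (2/5)(5.89)(0.304)² = 0.21773 kg m²; centre at d = 0.22 + 0.22 + 0.304 = 0.744 m, so I = I_cm + Md² gives I = 0.21773 + (5.89)(0.744)² = 3.4781 kg m².
Total I = 0.24466 + 3.4781 = 3.7227 kg m².

3.72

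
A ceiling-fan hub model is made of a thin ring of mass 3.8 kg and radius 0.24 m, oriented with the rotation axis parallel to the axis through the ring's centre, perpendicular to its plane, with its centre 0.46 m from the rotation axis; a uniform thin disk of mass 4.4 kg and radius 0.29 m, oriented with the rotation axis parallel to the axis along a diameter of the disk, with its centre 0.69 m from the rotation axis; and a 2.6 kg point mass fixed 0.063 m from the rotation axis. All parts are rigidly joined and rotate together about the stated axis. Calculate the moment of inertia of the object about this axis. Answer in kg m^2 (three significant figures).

Thin ring: I_cm = MR² = (3.8)(0.24)² = 0.21888 kg m^2; centre at d = 0.46 m, so I = I_cm + Md² gives I = 0.21888 + (3.8)(0.46)² = 1.023 kg m^2.
Thin disk: I_cm = (1/4)MR² = (1/4)(4.4)(0.29)² = 0.09251 kg m^2; centre at d = 0.69 m, so I = I_cm + Md² gives I = 0.09251 + (4.4)(0.69)² = 2.1873 kg m^2.
Point mass: I_cm = 0; centre at d = 0.063 m, so I = I_cm + Md² gives I = 0 + (2.6)(0.063)² = 0.010319 kg m^2.
Total I = 1.023 + 2.1873 + 0.010319 = 3.2206 kg m^2.

3.22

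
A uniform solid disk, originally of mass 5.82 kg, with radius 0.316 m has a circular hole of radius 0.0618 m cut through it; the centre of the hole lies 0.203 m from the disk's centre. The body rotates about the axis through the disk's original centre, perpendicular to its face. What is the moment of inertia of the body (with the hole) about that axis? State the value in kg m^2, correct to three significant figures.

0.281

Unpierced body about its centre: I₀ = (1/2)MR² = (1/2)(5.82)(0.316)² = 0.29058 kg m^2.
The removed disk has mass m = M·(r/R)² = (5.82)(0.0618/0.316)² = 0.2226 kg (same uniform areal density).
Its moment of inertia about the rotation axis (parallel-axis theorem): I_hole = (1/2)mr² + md² = (1/2)(0.2226)(0.0618)² + (0.2226)(0.203)² = 0.0095982 kg m^2.
Treating the hole as negative mass, I = I₀ − I_hole = 0.29058 − 0.0095982 = 0.28098 kg m^2.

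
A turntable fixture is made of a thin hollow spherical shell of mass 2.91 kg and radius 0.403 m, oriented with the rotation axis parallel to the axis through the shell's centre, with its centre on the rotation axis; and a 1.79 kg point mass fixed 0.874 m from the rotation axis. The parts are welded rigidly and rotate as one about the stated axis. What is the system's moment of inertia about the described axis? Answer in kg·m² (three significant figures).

1.68

Spherical shell: I_cm = (2/3)MR² = (2/3)(2.91)(0.403)² = 0.31507 kg·m²; axis through the centre, so I = 0.31507 kg·m².
Point mass: I_cm = 0; centre at d = 0.874 m, so I = I_cm + Md² gives I = 0 + (1.79)(0.874)² = 1.3673 kg·m².
Total I = 0.31507 + 1.3673 = 1.6824 kg·m².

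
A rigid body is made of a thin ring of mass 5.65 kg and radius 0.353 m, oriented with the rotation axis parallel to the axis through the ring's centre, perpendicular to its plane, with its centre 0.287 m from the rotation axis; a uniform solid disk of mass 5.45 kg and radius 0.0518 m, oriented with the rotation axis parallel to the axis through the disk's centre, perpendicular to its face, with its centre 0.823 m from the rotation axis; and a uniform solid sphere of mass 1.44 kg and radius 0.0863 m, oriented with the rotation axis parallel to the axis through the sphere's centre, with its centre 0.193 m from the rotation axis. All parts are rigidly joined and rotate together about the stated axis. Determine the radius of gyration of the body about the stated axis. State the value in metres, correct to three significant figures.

Thin ring: I_cm = MR² = (5.65)(0.353)² = 0.70404 kg m²; centre at d = 0.287 m, so the parallel axis theorem gives I = 0.70404 + (5.65)(0.287)² = 1.1694 kg m².
Solid disk: I_cm = (1/2)MR² = (1/2)(5.45)(0.0518)² = 0.0073118 kg m²; centre at d = 0.823 m, so the parallel axis theorem gives I = 0.0073118 + (5.45)(0.823)² = 3.6988 kg m².
Solid sphere: I_cm = (2/5)MR² = (2/5)(1.44)(0.0863)² = 0.0042899 kg m²; centre at d = 0.193 m, so the parallel axis theorem gives I = 0.0042899 + (1.44)(0.193)² = 0.057928 kg m².
Total I = 4.9261 kg m²; total mass M = 12.54 kg.
k = √(I/M) = √(4.9261/12.54) = 0.62676 m.

0.627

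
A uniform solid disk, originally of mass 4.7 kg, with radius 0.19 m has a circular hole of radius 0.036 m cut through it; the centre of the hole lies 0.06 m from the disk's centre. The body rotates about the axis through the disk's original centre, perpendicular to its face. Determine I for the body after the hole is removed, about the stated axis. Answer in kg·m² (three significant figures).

Unpierced body about its centre: I₀ = (1/2)MR² = (1/2)(4.7)(0.19)² = 0.084835 kg·m².
The removed disk has mass m = M·(r/R)² = (4.7)(0.036/0.19)² = 0.16873 kg (same uniform areal density).
Its moment of inertia about the rotation axis (parallel-axis theorem): I_hole = (1/2)mr² + md² = (1/2)(0.16873)(0.036)² + (0.16873)(0.06)² = 0.00071677 kg·m².
Treating the hole as negative mass, I = I₀ − I_hole = 0.084835 − 0.00071677 = 0.084118 kg·m².

0.0841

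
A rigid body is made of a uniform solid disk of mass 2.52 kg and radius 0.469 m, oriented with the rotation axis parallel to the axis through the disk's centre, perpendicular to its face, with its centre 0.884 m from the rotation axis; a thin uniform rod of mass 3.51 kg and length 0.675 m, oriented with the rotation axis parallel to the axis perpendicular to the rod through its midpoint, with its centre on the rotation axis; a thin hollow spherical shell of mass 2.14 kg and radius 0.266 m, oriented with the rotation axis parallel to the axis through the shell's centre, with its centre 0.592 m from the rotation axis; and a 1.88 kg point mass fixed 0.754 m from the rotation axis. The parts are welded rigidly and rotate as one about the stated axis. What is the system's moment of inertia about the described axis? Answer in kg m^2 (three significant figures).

Solid disk: I_cm = (1/2)MR² = (1/2)(2.52)(0.469)² = 0.27715 kg m^2; centre at d = 0.884 m, so I = I_cm + Md² gives I = 0.27715 + (2.52)(0.884)² = 2.2464 kg m^2.
Thin rod: I_cm = (1/12)ML² = (1/12)(3.51)(0.675)² = 0.13327 kg m^2; axis through the centre, so I = 0.13327 kg m^2.
Spherical shell: I_cm = (2/3)MR² = (2/3)(2.14)(0.266)² = 0.10095 kg m^2; centre at d = 0.592 m, so I = I_cm + Md² gives I = 0.10095 + (2.14)(0.592)² = 0.85094 kg m^2.
Point mass: I_cm = 0; centre at d = 0.754 m, so I = I_cm + Md² gives I = 0 + (1.88)(0.754)² = 1.0688 kg m^2.
Total I = 2.2464 + 0.13327 + 0.85094 + 1.0688 = 4.2994 kg m^2.

4.30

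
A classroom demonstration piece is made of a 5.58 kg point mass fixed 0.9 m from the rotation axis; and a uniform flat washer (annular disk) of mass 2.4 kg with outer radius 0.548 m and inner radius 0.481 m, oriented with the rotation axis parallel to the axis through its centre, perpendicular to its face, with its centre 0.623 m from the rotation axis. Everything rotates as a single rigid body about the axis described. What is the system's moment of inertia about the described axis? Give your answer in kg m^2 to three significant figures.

6.09

Point mass: I_cm = 0; centre at d = 0.9 m, so I = I_cm + Md² gives I = 0 + (5.58)(0.9)² = 4.5198 kg m^2.
Annular disk: I_cm = (1/2)M(R²+r²) = (1/2)(2.4)[(0.548)² + (0.481)²] = 0.638 kg m^2; centre at d = 0.623 m, so I = I_cm + Md² gives I = 0.638 + (2.4)(0.623)² = 1.5695 kg m^2.
Total I = 4.5198 + 1.5695 = 6.0893 kg m^2.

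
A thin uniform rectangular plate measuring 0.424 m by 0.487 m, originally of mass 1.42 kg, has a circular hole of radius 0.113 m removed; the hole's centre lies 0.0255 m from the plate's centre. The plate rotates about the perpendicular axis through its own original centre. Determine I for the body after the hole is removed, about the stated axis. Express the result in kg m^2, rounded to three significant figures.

Unpierced body about its centre: I₀ = (1/12)M(a²+b²) = (1/12)(1.42)[(0.424)² + (0.487)²] = 0.049338 kg m^2.
The removed disk has mass m = M·πr²/(ab) = (1.42)·π(0.113)²/(0.424·0.487) = 0.27587 kg (same uniform areal density).
Its moment of inertia about the rotation axis (parallel-axis theorem): I_hole = (1/2)mr² + md² = (1/2)(0.27587)(0.113)² + (0.27587)(0.0255)² = 0.0019407 kg m^2.
Treating the hole as negative mass, I = I₀ − I_hole = 0.049338 − 0.0019407 = 0.047398 kg m^2.

0.0474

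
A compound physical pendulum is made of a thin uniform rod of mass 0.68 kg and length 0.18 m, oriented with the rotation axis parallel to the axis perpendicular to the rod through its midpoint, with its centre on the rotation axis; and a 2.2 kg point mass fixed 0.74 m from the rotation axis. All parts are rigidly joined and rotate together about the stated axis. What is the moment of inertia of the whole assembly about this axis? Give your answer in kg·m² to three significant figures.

Thin rod: I_cm = (1/12)ML² = (1/12)(0.68)(0.18)² = 0.001836 kg·m²; axis through the centre, so I = 0.001836 kg·m².
Point mass: I_cm = 0; centre at d = 0.74 m, so I = I_cm + Md² gives I = 0 + (2.2)(0.74)² = 1.2047 kg·m².
Total I = 0.001836 + 1.2047 = 1.2066 kg·m².

1.21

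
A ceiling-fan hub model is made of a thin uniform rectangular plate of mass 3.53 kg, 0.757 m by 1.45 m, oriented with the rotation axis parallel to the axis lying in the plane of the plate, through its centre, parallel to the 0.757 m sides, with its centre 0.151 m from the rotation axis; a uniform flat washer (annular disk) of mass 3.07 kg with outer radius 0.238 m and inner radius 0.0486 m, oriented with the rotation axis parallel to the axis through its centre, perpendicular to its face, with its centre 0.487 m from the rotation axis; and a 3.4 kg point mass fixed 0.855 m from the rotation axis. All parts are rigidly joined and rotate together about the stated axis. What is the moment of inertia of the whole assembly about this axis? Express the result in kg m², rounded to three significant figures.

4.00

Rectangular plate: I_cm = (1/12)Mb² = (1/12)(3.53)(1.45)² = 0.61849 kg m²; centre at d = 0.151 m, so the parallel axis theorem gives I = 0.61849 + (3.53)(0.151)² = 0.69897 kg m².
Annular disk: I_cm = (1/2)M(R²+r²) = (1/2)(3.07)[(0.238)² + (0.0486)²] = 0.090574 kg m²; centre at d = 0.487 m, so the parallel axis theorem gives I = 0.090574 + (3.07)(0.487)² = 0.81868 kg m².
Point mass: I_cm = 0; centre at d = 0.855 m, so the parallel axis theorem gives I = 0 + (3.4)(0.855)² = 2.4855 kg m².
Total I = 0.69897 + 0.81868 + 2.4855 = 4.0031 kg m².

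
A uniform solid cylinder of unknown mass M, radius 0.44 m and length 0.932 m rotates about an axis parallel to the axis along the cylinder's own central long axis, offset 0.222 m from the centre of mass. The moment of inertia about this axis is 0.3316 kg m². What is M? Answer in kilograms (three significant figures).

I = I_cm + Md² = (1/2)MR² + Md² = M·[0.5·(0.44)² + (0.222)²] = M·0.14608.
So M = 0.3316 / 0.14608 = 2.2699 kg.

2.27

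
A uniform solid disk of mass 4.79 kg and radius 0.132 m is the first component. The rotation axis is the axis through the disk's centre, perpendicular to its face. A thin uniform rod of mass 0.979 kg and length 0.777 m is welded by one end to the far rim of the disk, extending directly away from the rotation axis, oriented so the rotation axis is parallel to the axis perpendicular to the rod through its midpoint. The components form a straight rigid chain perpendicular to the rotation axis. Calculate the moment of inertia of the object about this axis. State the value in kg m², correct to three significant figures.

Solid disk: I_cm = (1/2)MR² = (1/2)(4.79)(0.132)² = 0.04173 kg m²; axis through the centre, so I = 0.04173 kg m².
Thin rod: I_cm = (1/12)ML² = (1/12)(0.979)(0.777)² = 0.049254 kg m²; centre at d = 0.132 + 0.3885 = 0.5205 m, so I = I_cm + Md² gives I = 0.049254 + (0.979)(0.5205)² = 0.31449 kg m².
Total I = 0.04173 + 0.31449 = 0.35622 kg m².

0.356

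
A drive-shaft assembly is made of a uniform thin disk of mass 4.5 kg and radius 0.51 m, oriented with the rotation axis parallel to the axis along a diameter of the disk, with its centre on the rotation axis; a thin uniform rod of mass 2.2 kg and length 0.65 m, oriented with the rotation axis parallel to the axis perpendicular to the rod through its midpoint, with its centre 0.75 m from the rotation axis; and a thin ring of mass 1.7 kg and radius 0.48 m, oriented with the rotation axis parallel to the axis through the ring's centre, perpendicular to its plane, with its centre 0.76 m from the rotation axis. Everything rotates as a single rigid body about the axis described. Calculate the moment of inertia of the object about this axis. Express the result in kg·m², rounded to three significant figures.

2.98

Thin disk: I_cm = (1/4)MR² = (1/4)(4.5)(0.51)² = 0.29261 kg·m²; axis through the centre, so I = 0.29261 kg·m².
Thin rod: I_cm = (1/12)ML² = (1/12)(2.2)(0.65)² = 0.077458 kg·m²; centre at d = 0.75 m, so the parallel axis theorem gives I = 0.077458 + (2.2)(0.75)² = 1.315 kg·m².
Thin ring: I_cm = MR² = (1.7)(0.48)² = 0.39168 kg·m²; centre at d = 0.76 m, so the parallel axis theorem gives I = 0.39168 + (1.7)(0.76)² = 1.3736 kg·m².
Total I = 0.29261 + 1.315 + 1.3736 = 2.9812 kg·m².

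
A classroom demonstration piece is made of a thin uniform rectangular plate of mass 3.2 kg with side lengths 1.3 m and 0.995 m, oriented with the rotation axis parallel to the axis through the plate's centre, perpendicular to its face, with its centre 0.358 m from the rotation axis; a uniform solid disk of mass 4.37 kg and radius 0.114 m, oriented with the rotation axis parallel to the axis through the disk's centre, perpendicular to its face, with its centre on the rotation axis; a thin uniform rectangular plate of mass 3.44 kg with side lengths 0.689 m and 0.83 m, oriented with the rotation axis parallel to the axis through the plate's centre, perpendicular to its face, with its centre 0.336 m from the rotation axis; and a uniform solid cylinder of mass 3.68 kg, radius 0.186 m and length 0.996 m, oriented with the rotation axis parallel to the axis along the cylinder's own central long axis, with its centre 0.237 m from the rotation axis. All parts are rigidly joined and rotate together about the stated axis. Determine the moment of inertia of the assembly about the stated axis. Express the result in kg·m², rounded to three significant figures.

Rectangular plate: I_cm = (1/12)M(a²+b²) = (1/12)(3.2)[(1.3)² + (0.995)²] = 0.71467 kg·m²; centre at d = 0.358 m, so I = I_cm + Md² gives I = 0.71467 + (3.2)(0.358)² = 1.1248 kg·m².
Solid disk: I_cm = (1/2)MR² = (1/2)(4.37)(0.114)² = 0.028396 kg·m²; axis through the centre, so I = 0.028396 kg·m².
Rectangular plate: I_cm = (1/12)M(a²+b²) = (1/12)(3.44)[(0.689)² + (0.83)²] = 0.33357 kg·m²; centre at d = 0.336 m, so I = I_cm + Md² gives I = 0.33357 + (3.44)(0.336)² = 0.72193 kg·m².
Solid cylinder: I_cm = (1/2)MR² = (1/2)(3.68)(0.186)² = 0.063657 kg·m²; centre at d = 0.237 m, so I = I_cm + Md² gives I = 0.063657 + (3.68)(0.237)² = 0.27036 kg·m².
Total I = 1.1248 + 0.028396 + 0.72193 + 0.27036 = 2.1455 kg·m².

2.15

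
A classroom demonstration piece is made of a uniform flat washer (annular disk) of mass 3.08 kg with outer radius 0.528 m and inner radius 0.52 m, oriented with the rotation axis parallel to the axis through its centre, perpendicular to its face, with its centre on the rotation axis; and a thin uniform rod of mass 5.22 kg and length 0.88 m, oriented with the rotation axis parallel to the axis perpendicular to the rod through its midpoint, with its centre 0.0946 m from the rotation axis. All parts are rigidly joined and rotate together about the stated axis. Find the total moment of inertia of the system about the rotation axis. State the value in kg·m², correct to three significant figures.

Annular disk: I_cm = (1/2)M(R²+r²) = (1/2)(3.08)[(0.528)² + (0.52)²] = 0.84574 kg·m²; axis through the centre, so I = 0.84574 kg·m².
Thin rod: I_cm = (1/12)ML² = (1/12)(5.22)(0.88)² = 0.33686 kg·m²; centre at d = 0.0946 m, so I = I_cm + Md² gives I = 0.33686 + (5.22)(0.0946)² = 0.38358 kg·m².
Total I = 0.84574 + 0.38358 = 1.2293 kg·m².

1.23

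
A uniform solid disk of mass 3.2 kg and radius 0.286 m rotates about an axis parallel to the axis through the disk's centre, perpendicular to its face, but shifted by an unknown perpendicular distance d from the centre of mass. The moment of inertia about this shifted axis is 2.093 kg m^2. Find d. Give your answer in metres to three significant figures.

About the centre-of-mass axis, I_cm = (1/2)MR² = (1/2)(3.2)(0.286)² = 0.13087 kg m^2.
Parallel axis theorem: I = I_cm + Md², so Md² = 2.093 − 0.13087 = 1.9621 kg m^2.
d = √(1.9621 / 3.2) = 0.78305 m.

0.783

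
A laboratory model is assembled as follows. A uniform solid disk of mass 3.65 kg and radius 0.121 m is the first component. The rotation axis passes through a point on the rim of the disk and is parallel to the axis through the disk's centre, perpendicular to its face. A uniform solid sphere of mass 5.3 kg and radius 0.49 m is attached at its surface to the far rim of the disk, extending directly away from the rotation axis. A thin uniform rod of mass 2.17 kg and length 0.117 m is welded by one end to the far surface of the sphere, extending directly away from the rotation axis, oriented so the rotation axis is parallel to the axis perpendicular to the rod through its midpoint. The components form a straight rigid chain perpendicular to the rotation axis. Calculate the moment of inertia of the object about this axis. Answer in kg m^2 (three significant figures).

Solid disk: I_cm = (1/2)MR² = (1/2)(3.65)(0.121)² = 0.02672 kg m^2; centre at d = 0.121 m, so I = I_cm + Md² gives I = 0.02672 + (3.65)(0.121)² = 0.080159 kg m^2.
Solid sphere: I_cm = (2/5)MR² = (2/5)(5.3)(0.49)² = 0.50901 kg m^2; centre at d = 0.121 + 0.121 + 0.49 = 0.732 m, so I = I_cm + Md² gives I = 0.50901 + (5.3)(0.732)² = 3.3489 kg m^2.
Thin rod: I_cm = (1/12)ML² = (1/12)(2.17)(0.117)² = 0.0024754 kg m^2; centre at d = 0.121 + 0.121 + 0.49 + 0.49 + 0.0585 = 1.2805 m, so I = I_cm + Md² gives I = 0.0024754 + (2.17)(1.2805)² = 3.5606 kg m^2.
Total I = 0.080159 + 3.3489 + 3.5606 = 6.9896 kg m^2.

6.99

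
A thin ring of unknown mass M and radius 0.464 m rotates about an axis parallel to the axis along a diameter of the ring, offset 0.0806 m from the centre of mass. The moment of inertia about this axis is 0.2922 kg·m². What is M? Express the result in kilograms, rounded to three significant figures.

2.56

I = I_cm + Md² = (1/2)MR² + Md² = M·[0.5·(0.464)² + (0.0806)²] = M·0.11414.
So M = 0.2922 / 0.11414 = 2.5599 kg.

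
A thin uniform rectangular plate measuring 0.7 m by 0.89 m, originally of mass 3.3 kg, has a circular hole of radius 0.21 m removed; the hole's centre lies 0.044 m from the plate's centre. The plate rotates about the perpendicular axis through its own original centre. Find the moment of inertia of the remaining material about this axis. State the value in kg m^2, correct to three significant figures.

Unpierced body about its centre: I₀ = (1/12)M(a²+b²) = (1/12)(3.3)[(0.7)² + (0.89)²] = 0.35258 kg m^2.
The removed disk has mass m = M·πr²/(ab) = (3.3)·π(0.21)²/(0.7·0.89) = 0.73386 kg (same uniform areal density).
Its moment of inertia about the rotation axis (parallel-axis theorem): I_hole = (1/2)mr² + md² = (1/2)(0.73386)(0.21)² + (0.73386)(0.044)² = 0.017602 kg m^2.
Treating the hole as negative mass, I = I₀ − I_hole = 0.35258 − 0.017602 = 0.33498 kg m^2.

0.335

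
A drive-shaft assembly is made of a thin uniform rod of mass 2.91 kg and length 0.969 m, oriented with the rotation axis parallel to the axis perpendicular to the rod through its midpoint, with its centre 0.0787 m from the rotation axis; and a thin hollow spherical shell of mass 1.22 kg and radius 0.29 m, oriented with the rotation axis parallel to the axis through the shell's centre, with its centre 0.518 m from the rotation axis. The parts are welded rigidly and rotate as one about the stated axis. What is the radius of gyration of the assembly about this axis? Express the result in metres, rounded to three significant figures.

Thin rod: I_cm = (1/12)ML² = (1/12)(2.91)(0.969)² = 0.2277 kg·m²; centre at d = 0.0787 m, so the parallel axis theorem gives I = 0.2277 + (2.91)(0.0787)² = 0.24572 kg·m².
Spherical shell: I_cm = (2/3)MR² = (2/3)(1.22)(0.29)² = 0.068401 kg·m²; centre at d = 0.518 m, so the parallel axis theorem gives I = 0.068401 + (1.22)(0.518)² = 0.39576 kg·m².
Total I = 0.64148 kg·m²; total mass M = 4.13 kg.
k = √(I/M) = √(0.64148/4.13) = 0.39411 m.

0.394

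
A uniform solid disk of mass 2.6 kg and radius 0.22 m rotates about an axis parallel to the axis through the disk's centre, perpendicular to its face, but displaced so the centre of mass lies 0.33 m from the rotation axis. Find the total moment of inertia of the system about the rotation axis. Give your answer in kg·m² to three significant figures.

0.346

I_cm = (1/2)MR² = (1/2)(2.6)(0.22)² = 0.06292 kg·m²; centre at d = 0.33 m, so the parallel axis theorem gives I = 0.06292 + (2.6)(0.33)² = 0.34606 kg·m².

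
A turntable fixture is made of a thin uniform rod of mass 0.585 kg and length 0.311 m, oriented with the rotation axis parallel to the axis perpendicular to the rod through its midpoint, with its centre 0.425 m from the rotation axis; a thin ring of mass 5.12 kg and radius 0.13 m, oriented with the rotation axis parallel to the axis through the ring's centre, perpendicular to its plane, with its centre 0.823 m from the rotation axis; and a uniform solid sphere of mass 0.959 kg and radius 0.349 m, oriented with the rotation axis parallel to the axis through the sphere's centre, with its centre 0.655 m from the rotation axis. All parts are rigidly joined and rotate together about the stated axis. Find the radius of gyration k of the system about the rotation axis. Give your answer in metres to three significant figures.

0.787

Thin rod: I_cm = (1/12)ML² = (1/12)(0.585)(0.311)² = 0.0047151 kg·m²; centre at d = 0.425 m, so the parallel axis theorem gives I = 0.0047151 + (0.585)(0.425)² = 0.11038 kg·m².
Thin ring: I_cm = MR² = (5.12)(0.13)² = 0.086528 kg·m²; centre at d = 0.823 m, so the parallel axis theorem gives I = 0.086528 + (5.12)(0.823)² = 3.5545 kg·m².
Solid sphere: I_cm = (2/5)MR² = (2/5)(0.959)(0.349)² = 0.046723 kg·m²; centre at d = 0.655 m, so the parallel axis theorem gives I = 0.046723 + (0.959)(0.655)² = 0.45816 kg·m².
Total I = 4.123 kg·m²; total mass M = 6.664 kg.
k = √(I/M) = √(4.123/6.664) = 0.78657 m.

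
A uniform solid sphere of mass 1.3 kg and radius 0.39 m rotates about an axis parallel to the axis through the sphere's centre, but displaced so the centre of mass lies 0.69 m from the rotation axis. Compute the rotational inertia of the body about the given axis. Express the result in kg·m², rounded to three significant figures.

I_cm = (2/5)MR² = (2/5)(1.3)(0.39)² = 0.079092 kg·m²; centre at d = 0.69 m, so I = I_cm + Md² gives I = 0.079092 + (1.3)(0.69)² = 0.69802 kg·m².

0.698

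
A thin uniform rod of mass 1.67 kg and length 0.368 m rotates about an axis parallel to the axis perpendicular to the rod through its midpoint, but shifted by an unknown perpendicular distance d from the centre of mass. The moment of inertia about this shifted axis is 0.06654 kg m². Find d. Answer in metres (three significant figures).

About the centre-of-mass axis, I_cm = (1/12)ML² = (1/12)(1.67)(0.368)² = 0.018847 kg m².
Parallel axis theorem: I = I_cm + Md², so Md² = 0.06654 − 0.018847 = 0.047693 kg m².
d = √(0.047693 / 1.67) = 0.16899 m.

0.169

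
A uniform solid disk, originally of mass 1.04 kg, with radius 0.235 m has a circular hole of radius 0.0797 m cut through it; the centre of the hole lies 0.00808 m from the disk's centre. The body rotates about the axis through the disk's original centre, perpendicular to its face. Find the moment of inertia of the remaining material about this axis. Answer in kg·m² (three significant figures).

Unpierced body about its centre: I₀ = (1/2)MR² = (1/2)(1.04)(0.235)² = 0.028717 kg·m².
The removed disk has mass m = M·(r/R)² = (1.04)(0.0797/0.235)² = 0.11962 kg (same uniform areal density).
Its moment of inertia about the rotation axis (parallel-axis theorem): I_hole = (1/2)mr² + md² = (1/2)(0.11962)(0.0797)² + (0.11962)(0.00808)² = 0.00038774 kg·m².
Treating the hole as negative mass, I = I₀ − I_hole = 0.028717 − 0.00038774 = 0.028329 kg·m².

0.0283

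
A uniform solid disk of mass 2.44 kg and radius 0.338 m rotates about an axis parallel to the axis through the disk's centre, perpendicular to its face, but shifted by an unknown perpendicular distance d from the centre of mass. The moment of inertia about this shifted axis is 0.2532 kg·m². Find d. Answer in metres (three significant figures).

0.216

About the centre-of-mass axis, I_cm = (1/2)MR² = (1/2)(2.44)(0.338)² = 0.13938 kg·m².
Parallel axis theorem: I = I_cm + Md², so Md² = 0.2532 − 0.13938 = 0.11382 kg·m².
d = √(0.11382 / 2.44) = 0.21598 m.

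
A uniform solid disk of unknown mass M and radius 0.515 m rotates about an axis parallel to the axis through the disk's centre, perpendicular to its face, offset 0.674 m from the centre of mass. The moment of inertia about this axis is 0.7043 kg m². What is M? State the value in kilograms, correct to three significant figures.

I = I_cm + Md² = (1/2)MR² + Md² = M·[0.5·(0.515)² + (0.674)²] = M·0.58689.
So M = 0.7043 / 0.58689 = 1.2001 kg.

1.20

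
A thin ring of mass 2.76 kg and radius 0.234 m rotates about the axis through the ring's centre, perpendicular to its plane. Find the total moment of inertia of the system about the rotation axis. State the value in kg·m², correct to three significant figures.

I_cm = MR² = (2.76)(0.234)² = 0.15113 kg·m²; axis through the centre, so I = 0.15113 kg·m².

0.151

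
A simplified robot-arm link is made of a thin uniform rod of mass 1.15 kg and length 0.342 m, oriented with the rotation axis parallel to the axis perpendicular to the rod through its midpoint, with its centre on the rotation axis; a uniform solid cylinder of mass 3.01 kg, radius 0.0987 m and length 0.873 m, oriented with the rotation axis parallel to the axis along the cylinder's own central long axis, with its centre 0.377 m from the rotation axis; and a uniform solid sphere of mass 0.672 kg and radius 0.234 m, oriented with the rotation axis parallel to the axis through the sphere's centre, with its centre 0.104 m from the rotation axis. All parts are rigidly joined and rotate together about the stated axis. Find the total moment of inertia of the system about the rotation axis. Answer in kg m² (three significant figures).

Thin rod: I_cm = (1/12)ML² = (1/12)(1.15)(0.342)² = 0.011209 kg m²; axis through the centre, so I = 0.011209 kg m².
Solid cylinder: I_cm = (1/2)MR² = (1/2)(3.01)(0.0987)² = 0.014661 kg m²; centre at d = 0.377 m, so I = I_cm + Md² gives I = 0.014661 + (3.01)(0.377)² = 0.44247 kg m².
Solid sphere: I_cm = (2/5)MR² = (2/5)(0.672)(0.234)² = 0.014718 kg m²; centre at d = 0.104 m, so I = I_cm + Md² gives I = 0.014718 + (0.672)(0.104)² = 0.021987 kg m².
Total I = 0.011209 + 0.44247 + 0.021987 = 0.47567 kg m².

0.476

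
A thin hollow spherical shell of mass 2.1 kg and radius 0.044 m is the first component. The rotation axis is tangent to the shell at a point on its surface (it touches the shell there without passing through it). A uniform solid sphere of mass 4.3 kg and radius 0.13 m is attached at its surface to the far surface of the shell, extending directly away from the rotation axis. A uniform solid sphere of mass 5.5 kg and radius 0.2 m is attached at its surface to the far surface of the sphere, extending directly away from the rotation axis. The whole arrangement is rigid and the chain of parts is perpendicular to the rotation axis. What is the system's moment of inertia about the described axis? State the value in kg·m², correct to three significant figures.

Spherical shell: I_cm = (2/3)MR² = (2/3)(2.1)(0.044)² = 0.0027104 kg·m²; centre at d = 0.044 m, so I = I_cm + Md² gives I = 0.0027104 + (2.1)(0.044)² = 0.006776 kg·m².
Solid sphere: I_cm = (2/5)MR² = (2/5)(4.3)(0.13)² = 0.029068 kg·m²; centre at d = 0.044 + 0.044 + 0.13 = 0.218 m, so I = I_cm + Md² gives I = 0.029068 + (4.3)(0.218)² = 0.23342 kg·m².
Solid sphere: I_cm = (2/5)MR² = (2/5)(5.5)(0.2)² = 0.088 kg·m²; centre at d = 0.044 + 0.044 + 0.13 + 0.13 + 0.2 = 0.548 m, so I = I_cm + Md² gives I = 0.088 + (5.5)(0.548)² = 1.7397 kg·m².
Total I = 0.006776 + 0.23342 + 1.7397 = 1.9799 kg·m².

1.98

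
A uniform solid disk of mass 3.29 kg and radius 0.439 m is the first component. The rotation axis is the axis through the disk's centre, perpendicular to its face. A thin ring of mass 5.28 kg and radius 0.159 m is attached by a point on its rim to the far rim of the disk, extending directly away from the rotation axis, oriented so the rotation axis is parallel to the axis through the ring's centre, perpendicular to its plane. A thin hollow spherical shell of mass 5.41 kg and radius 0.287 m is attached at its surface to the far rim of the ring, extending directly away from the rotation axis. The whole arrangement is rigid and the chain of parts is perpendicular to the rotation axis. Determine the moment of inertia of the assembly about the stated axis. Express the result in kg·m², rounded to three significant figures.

Solid disk: I_cm = (1/2)MR² = (1/2)(3.29)(0.439)² = 0.31703 kg·m²; axis through the centre, so I = 0.31703 kg·m².
Thin ring: I_cm = MR² = (5.28)(0.159)² = 0.13348 kg·m²; centre at d = 0.439 + 0.159 = 0.598 m, so the parallel axis theorem gives I = 0.13348 + (5.28)(0.598)² = 2.0216 kg·m².
Spherical shell: I_cm = (2/3)MR² = (2/3)(5.41)(0.287)² = 0.29708 kg·m²; centre at d = 0.439 + 0.159 + 0.159 + 0.287 = 1.044 m, so the parallel axis theorem gives I = 0.29708 + (5.41)(1.044)² = 6.1936 kg·m².
Total I = 0.31703 + 2.0216 + 6.1936 = 8.5323 kg·m².

8.53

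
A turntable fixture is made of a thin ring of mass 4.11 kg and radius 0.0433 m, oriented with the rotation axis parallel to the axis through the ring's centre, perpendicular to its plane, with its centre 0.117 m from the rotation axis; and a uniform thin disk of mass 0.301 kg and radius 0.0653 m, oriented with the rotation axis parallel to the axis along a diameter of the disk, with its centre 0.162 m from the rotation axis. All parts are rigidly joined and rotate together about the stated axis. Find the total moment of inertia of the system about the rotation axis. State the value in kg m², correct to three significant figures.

Thin ring: I_cm = MR² = (4.11)(0.0433)² = 0.0077058 kg m²; centre at d = 0.117 m, so the parallel axis theorem gives I = 0.0077058 + (4.11)(0.117)² = 0.063968 kg m².
Thin disk: I_cm = (1/4)MR² = (1/4)(0.301)(0.0653)² = 0.00032087 kg m²; centre at d = 0.162 m, so the parallel axis theorem gives I = 0.00032087 + (0.301)(0.162)² = 0.0082203 kg m².
Total I = 0.063968 + 0.0082203 = 0.072188 kg m².

0.0722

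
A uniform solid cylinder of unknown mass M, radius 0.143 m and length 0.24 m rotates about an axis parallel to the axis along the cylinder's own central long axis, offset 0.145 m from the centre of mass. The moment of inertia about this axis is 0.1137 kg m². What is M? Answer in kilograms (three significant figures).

I = I_cm + Md² = (1/2)MR² + Md² = M·[0.5·(0.143)² + (0.145)²] = M·0.031249.
So M = 0.1137 / 0.031249 = 3.6385 kg.

3.64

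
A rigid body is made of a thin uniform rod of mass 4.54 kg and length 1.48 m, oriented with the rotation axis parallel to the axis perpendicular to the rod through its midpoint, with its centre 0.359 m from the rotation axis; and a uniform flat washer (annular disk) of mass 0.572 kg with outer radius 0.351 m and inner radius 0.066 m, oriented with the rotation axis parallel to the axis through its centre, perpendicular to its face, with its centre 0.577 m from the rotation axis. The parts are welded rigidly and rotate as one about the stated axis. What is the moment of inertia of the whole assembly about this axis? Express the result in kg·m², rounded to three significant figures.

Thin rod: I_cm = (1/12)ML² = (1/12)(4.54)(1.48)² = 0.8287 kg·m²; centre at d = 0.359 m, so the parallel axis theorem gives I = 0.8287 + (4.54)(0.359)² = 1.4138 kg·m².
Annular disk: I_cm = (1/2)M(R²+r²) = (1/2)(0.572)[(0.351)² + (0.066)²] = 0.036481 kg·m²; centre at d = 0.577 m, so the parallel axis theorem gives I = 0.036481 + (0.572)(0.577)² = 0.22692 kg·m².
Total I = 1.4138 + 0.22692 = 1.6407 kg·m².

1.64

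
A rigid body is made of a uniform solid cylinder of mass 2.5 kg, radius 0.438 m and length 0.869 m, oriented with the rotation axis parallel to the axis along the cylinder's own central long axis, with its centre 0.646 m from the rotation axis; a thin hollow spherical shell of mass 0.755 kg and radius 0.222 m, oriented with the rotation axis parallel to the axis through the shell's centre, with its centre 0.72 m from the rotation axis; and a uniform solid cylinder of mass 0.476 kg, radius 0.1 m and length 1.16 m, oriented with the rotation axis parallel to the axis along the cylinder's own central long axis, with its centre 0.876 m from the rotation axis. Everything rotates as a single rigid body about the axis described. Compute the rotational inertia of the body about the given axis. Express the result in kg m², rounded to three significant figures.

Solid cylinder: I_cm = (1/2)MR² = (1/2)(2.5)(0.438)² = 0.2398 kg m²; centre at d = 0.646 m, so the parallel axis theorem gives I = 0.2398 + (2.5)(0.646)² = 1.2831 kg m².
Spherical shell: I_cm = (2/3)MR² = (2/3)(0.755)(0.222)² = 0.024806 kg m²; centre at d = 0.72 m, so the parallel axis theorem gives I = 0.024806 + (0.755)(0.72)² = 0.4162 kg m².
Solid cylinder: I_cm = (1/2)MR² = (1/2)(0.476)(0.1)² = 0.00238 kg m²; centre at d = 0.876 m, so the parallel axis theorem gives I = 0.00238 + (0.476)(0.876)² = 0.36765 kg m².
Total I = 1.2831 + 0.4162 + 0.36765 = 2.0669 kg m².

2.07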